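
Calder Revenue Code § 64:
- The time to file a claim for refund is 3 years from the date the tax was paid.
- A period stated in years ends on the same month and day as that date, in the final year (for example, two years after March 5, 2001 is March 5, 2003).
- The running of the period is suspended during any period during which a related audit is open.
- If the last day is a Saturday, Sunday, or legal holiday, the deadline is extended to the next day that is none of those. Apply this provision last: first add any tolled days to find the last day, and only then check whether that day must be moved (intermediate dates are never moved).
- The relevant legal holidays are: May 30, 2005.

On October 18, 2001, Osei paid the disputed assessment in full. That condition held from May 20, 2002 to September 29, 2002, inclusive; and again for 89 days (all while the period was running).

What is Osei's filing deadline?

3 years after October 18, 2001 is October 18, 2004.
From May 20, 2002 through September 29, 2002 inclusive is 133 days; tolling adds 133 days: October 18, 2004 + 133 days = February 28, 2005.
Tolling adds 89 days: February 28, 2005 + 89 days = May 28, 2005.
May 28, 2005 is Saturday; May 29, 2005 is Sunday; May 30, 2005 is a listed holiday. The next qualifying day is May 31, 2005.

May 31, 2005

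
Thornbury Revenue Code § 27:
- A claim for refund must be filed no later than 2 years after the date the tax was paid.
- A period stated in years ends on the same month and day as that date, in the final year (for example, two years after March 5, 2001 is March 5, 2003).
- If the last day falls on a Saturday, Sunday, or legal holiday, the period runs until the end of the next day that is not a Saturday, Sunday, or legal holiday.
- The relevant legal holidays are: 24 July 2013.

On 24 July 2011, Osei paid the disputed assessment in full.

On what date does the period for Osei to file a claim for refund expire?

July 25, 2013

2 years after 24 July 2011 is July 24, 2013.
July 24, 2013 is a listed holiday. The next qualifying day is July 25, 2013.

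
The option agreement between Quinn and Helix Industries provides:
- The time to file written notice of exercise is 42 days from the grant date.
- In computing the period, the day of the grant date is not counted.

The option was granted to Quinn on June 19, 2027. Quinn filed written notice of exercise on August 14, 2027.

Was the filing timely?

42 days after June 19, 2027 is July 31, 2027.
The deadline is July 31, 2027; the filing on August 14, 2027 is after that date.

No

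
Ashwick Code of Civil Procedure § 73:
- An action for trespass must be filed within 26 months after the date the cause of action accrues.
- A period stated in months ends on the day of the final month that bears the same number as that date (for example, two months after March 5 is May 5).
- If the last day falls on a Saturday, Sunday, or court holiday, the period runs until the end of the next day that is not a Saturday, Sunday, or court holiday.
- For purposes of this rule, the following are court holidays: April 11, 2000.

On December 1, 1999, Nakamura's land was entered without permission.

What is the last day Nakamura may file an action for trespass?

26 months after December 1, 1999 is February 1, 2002.
February 1, 2002 is a Friday and not a court holiday, so no extension applies.

February 1, 2002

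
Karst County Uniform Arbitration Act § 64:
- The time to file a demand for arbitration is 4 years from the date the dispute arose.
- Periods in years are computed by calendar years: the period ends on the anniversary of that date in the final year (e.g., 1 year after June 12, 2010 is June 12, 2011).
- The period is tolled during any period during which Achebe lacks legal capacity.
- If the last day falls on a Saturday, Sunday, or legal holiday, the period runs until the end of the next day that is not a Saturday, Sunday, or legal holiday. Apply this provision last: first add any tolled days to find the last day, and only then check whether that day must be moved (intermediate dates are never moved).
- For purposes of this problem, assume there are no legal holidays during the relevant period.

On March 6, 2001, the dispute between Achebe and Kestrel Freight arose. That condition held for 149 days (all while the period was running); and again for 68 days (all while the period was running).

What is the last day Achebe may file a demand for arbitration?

4 years after March 6, 2001 is March 6, 2005.
Tolling adds 149 days: March 6, 2005 + 149 days = August 2, 2005.
Tolling adds 68 days: August 2, 2005 + 68 days = October 9, 2005.
October 9, 2005 is Sunday. The next qualifying day is October 10, 2005.

October 10, 2005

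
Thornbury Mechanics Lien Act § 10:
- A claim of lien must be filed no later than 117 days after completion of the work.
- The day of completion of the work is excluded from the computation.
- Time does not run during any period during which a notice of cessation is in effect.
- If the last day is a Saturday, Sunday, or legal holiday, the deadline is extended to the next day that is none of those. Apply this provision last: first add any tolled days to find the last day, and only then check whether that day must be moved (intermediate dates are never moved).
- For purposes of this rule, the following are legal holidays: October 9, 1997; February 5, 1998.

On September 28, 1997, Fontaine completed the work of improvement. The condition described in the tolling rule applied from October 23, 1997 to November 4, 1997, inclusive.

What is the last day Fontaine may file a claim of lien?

117 days after September 28, 1997 is January 23, 1998.
From October 23, 1997 through November 4, 1997 inclusive is 13 days; tolling adds 13 days: January 23, 1998 + 13 days = February 5, 1998.
February 5, 1998 is a listed holiday. The next qualifying day is February 6, 1998.

February 6, 1998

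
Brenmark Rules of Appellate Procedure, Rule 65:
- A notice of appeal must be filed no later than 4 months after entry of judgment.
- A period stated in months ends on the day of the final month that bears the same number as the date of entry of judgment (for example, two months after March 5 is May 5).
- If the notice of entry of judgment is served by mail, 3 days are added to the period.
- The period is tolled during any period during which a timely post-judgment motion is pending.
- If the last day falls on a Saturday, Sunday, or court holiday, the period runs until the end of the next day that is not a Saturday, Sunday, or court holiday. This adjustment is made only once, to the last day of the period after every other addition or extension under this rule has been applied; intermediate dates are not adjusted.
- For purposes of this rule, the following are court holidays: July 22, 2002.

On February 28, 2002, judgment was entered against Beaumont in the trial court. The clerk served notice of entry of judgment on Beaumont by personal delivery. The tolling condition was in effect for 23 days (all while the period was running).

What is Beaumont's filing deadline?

July 23, 2002

4 months after February 28, 2002 is June 28, 2002.
Service was not by mail, so no mail extension applies.
Tolling adds 23 days: June 28, 2002 + 23 days = July 21, 2002.
July 21, 2002 is Sunday; July 22, 2002 is a listed holiday. The next qualifying day is July 23, 2002.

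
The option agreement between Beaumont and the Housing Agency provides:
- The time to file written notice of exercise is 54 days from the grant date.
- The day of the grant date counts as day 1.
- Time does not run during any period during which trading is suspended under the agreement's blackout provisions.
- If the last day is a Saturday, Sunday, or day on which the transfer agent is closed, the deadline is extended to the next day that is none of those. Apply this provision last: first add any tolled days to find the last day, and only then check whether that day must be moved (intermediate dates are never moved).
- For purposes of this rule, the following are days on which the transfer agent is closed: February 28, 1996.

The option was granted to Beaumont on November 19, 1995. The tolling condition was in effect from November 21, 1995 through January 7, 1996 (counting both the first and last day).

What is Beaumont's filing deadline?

Counting November 19, 1995 as day 1, day 54 is January 11, 1996.
From November 21, 1995 through January 7, 1996 inclusive is 48 days; tolling adds 48 days: January 11, 1996 + 48 days = February 28, 1996.
February 28, 1996 is a listed holiday. The next qualifying day is February 29, 1996.

February 29, 1996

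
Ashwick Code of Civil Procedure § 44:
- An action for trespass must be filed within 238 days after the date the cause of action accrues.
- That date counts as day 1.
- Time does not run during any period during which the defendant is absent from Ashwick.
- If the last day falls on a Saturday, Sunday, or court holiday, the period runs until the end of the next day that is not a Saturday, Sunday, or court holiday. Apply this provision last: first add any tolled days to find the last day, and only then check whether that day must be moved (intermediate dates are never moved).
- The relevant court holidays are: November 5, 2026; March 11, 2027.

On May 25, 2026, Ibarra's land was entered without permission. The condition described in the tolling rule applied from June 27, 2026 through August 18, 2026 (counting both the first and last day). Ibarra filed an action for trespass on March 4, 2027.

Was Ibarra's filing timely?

Counting May 25, 2026 as day 1, day 238 is January 17, 2027.
From June 27, 2026 through August 18, 2026 inclusive is 53 days; tolling adds 53 days: January 17, 2027 + 53 days = March 11, 2027.
March 11, 2027 is a listed holiday. The next qualifying day is March 12, 2027.
The deadline is March 12, 2027; the filing on March 4, 2027 is on or before that date.

Yes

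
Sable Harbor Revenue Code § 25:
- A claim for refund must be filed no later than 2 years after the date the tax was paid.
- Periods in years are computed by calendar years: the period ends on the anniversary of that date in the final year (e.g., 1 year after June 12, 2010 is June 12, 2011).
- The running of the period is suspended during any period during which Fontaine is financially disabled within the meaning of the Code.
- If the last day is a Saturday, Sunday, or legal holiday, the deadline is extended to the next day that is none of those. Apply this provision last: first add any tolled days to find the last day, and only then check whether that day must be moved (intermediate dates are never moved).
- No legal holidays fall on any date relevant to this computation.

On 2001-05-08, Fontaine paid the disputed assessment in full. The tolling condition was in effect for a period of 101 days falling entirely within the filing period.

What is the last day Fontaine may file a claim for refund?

2 years after 2001-05-08 is May 8, 2003.
Tolling adds 101 days: May 8, 2003 + 101 days = August 17, 2003.
August 17, 2003 is Sunday. The next qualifying day is August 18, 2003.

August 18, 2003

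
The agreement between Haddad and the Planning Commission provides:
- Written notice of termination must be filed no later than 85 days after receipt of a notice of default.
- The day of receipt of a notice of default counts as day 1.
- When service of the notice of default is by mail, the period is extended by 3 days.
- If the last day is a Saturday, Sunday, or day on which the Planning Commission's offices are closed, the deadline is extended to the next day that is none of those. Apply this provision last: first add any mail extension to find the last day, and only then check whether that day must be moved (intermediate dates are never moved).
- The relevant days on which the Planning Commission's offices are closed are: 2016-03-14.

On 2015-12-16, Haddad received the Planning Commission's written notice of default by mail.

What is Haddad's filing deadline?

Counting 2015-12-16 as day 1, day 85 is March 9, 2016.
Service was by mail, adding 3 days: March 9, 2016 + 3 days = March 12, 2016.
March 12, 2016 is Saturday; March 13, 2016 is Sunday; March 14, 2016 is a listed holiday. The next qualifying day is March 15, 2016.

March 15, 2016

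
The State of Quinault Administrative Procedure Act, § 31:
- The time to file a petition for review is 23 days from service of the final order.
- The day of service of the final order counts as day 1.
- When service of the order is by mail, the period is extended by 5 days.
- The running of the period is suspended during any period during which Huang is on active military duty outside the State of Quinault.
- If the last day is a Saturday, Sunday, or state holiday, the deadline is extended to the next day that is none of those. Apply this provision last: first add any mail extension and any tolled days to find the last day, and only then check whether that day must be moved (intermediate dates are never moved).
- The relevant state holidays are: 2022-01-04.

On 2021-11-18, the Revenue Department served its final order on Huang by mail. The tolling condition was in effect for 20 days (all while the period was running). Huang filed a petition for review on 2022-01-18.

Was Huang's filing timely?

No

Counting 2021-11-18 as day 1, day 23 is December 10, 2021.
Service was by mail, adding 5 days: December 10, 2021 + 5 days = December 15, 2021.
Tolling adds 20 days: December 15, 2021 + 20 days = January 4, 2022.
January 4, 2022 is a listed holiday. The next qualifying day is January 5, 2022.
The deadline is January 5, 2022; the filing on January 18, 2022 is after that date.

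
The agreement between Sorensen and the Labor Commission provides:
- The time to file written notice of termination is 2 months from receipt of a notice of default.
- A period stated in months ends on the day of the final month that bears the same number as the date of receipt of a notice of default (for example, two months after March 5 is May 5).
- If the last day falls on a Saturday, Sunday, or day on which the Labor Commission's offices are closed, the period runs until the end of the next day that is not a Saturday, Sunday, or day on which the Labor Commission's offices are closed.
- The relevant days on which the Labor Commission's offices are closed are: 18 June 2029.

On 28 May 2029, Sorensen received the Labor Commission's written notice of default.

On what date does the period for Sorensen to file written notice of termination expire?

2 months after 28 May 2029 is July 28, 2029.
July 28, 2029 is Saturday; July 29, 2029 is Sunday. The next qualifying day is July 30, 2029.

July 30, 2029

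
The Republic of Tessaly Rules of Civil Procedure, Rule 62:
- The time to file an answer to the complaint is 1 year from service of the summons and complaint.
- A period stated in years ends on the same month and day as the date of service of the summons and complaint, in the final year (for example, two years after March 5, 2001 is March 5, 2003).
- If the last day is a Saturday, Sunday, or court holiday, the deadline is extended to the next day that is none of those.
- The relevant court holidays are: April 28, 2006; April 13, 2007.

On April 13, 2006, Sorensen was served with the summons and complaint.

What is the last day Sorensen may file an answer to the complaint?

1 year after April 13, 2006 is April 13, 2007.
April 13, 2007 is a listed holiday; April 14, 2007 is Saturday; April 15, 2007 is Sunday. The next qualifying day is April 16, 2007.

April 16, 2007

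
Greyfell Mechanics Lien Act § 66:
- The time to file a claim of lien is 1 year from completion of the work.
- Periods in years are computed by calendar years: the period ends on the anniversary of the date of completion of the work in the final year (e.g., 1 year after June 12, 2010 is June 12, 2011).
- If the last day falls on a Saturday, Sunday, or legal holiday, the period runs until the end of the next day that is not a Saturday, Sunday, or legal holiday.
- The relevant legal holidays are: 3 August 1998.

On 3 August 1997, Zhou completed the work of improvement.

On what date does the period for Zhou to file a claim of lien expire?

August 4, 1998

1 year after 3 August 1997 is August 3, 1998.
August 3, 1998 is a listed holiday. The next qualifying day is August 4, 1998.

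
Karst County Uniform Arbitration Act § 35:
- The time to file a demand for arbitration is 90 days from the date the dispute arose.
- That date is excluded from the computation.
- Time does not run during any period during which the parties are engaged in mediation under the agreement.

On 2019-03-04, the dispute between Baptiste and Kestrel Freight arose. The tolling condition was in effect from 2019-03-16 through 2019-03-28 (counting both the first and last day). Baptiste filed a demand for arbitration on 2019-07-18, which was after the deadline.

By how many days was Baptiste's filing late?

33 days

90 days after 2019-03-04 is June 2, 2019.
From March 16, 2019 through March 28, 2019 inclusive is 13 days; tolling adds 13 days: June 2, 2019 + 13 days = June 15, 2019.
The deadline is June 15, 2019; from June 15, 2019 to July 18, 2019 is 33 days.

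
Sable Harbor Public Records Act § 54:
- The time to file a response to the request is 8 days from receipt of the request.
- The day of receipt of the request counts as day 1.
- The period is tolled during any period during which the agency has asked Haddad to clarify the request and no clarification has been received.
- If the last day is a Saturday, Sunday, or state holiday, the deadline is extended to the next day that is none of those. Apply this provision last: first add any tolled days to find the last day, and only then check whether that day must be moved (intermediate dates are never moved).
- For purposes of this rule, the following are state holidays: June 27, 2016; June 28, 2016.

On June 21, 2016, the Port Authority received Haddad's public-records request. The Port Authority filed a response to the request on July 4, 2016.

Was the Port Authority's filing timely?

Counting June 21, 2016 as day 1, day 8 is June 28, 2016.
June 28, 2016 is a listed holiday. The next qualifying day is June 29, 2016.
The deadline is June 29, 2016; the filing on July 4, 2016 is after that date.

No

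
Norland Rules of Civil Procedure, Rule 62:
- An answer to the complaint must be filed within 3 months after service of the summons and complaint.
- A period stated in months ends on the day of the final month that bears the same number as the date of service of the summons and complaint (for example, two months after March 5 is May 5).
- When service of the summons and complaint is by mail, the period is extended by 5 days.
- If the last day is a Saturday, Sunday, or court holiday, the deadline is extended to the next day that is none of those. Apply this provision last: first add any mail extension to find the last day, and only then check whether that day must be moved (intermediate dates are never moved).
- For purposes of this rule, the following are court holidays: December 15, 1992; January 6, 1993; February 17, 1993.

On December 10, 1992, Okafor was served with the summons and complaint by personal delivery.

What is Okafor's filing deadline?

3 months after December 10, 1992 is March 10, 1993.
Service was not by mail, so no mail extension applies.
March 10, 1993 is a Wednesday and not a court holiday, so no extension applies.

March 10, 1993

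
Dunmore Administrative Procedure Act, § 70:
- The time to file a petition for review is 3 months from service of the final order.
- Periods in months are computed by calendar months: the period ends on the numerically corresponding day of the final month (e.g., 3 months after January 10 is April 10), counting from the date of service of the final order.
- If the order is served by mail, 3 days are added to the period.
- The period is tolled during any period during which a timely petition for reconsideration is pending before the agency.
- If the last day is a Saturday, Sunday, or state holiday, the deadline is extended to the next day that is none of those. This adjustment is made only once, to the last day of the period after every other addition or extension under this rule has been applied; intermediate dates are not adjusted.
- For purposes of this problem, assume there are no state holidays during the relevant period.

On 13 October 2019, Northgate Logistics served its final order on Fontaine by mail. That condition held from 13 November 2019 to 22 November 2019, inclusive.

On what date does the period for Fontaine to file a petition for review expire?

January 27, 2020

3 months after 13 October 2019 is January 13, 2020.
Service was by mail, adding 3 days: January 13, 2020 + 3 days = January 16, 2020.
From November 13, 2019 through November 22, 2019 inclusive is 10 days; tolling adds 10 days: January 16, 2020 + 10 days = January 26, 2020.
January 26, 2020 is Sunday. The next qualifying day is January 27, 2020.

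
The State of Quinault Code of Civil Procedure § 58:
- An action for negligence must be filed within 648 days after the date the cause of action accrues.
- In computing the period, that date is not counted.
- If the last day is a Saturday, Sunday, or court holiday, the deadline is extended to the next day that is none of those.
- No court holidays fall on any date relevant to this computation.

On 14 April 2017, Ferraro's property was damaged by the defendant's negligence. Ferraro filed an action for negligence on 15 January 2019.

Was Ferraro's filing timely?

Yes

648 days after 14 April 2017 is January 22, 2019.
January 22, 2019 is a Tuesday and not a court holiday, so no extension applies.
The deadline is January 22, 2019; the filing on January 15, 2019 is on or before that date.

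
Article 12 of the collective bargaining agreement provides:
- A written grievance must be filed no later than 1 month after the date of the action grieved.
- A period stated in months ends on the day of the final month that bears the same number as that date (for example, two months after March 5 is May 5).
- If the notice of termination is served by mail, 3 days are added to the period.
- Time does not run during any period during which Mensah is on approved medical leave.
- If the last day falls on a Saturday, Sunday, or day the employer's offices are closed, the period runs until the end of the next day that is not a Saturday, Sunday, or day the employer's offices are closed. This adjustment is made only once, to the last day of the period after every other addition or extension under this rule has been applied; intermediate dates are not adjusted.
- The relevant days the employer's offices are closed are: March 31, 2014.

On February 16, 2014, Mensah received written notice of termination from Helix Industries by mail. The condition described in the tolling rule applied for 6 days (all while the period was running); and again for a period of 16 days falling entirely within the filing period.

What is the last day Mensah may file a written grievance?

1 month after February 16, 2014 is March 16, 2014.
Service was by mail, adding 3 days: March 16, 2014 + 3 days = March 19, 2014.
Tolling adds 6 days: March 19, 2014 + 6 days = March 25, 2014.
Tolling adds 16 days: March 25, 2014 + 16 days = April 10, 2014.
April 10, 2014 is a Thursday and not a day the employer's offices are closed, so no extension applies.

April 10, 2014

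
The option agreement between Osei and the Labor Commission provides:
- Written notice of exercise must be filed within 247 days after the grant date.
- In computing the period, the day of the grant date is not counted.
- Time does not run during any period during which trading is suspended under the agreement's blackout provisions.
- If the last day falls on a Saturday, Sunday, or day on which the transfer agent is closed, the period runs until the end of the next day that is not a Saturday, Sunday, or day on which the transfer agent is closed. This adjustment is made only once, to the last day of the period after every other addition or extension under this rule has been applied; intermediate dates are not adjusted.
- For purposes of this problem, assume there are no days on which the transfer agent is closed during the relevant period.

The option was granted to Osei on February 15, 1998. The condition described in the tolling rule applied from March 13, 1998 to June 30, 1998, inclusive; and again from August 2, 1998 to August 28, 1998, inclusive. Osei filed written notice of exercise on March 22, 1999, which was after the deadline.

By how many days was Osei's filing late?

247 days after February 15, 1998 is October 20, 1998.
From March 13, 1998 through June 30, 1998 inclusive is 110 days; tolling adds 110 days: October 20, 1998 + 110 days = February 7, 1999.
From August 2, 1998 through August 28, 1998 inclusive is 27 days; tolling adds 27 days: February 7, 1999 + 27 days = March 6, 1999.
March 6, 1999 is Saturday; March 7, 1999 is Sunday. The next qualifying day is March 8, 1999.
The deadline is March 8, 1999; from March 8, 1999 to March 22, 1999 is 14 days.

14 days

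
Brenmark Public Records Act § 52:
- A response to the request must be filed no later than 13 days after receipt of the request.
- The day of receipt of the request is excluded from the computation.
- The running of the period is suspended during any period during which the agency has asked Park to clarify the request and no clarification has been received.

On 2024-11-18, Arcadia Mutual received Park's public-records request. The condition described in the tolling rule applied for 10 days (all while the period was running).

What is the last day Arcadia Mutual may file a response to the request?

December 11, 2024

13 days after 2024-11-18 is December 1, 2024.
Tolling adds 10 days: December 1, 2024 + 10 days = December 11, 2024.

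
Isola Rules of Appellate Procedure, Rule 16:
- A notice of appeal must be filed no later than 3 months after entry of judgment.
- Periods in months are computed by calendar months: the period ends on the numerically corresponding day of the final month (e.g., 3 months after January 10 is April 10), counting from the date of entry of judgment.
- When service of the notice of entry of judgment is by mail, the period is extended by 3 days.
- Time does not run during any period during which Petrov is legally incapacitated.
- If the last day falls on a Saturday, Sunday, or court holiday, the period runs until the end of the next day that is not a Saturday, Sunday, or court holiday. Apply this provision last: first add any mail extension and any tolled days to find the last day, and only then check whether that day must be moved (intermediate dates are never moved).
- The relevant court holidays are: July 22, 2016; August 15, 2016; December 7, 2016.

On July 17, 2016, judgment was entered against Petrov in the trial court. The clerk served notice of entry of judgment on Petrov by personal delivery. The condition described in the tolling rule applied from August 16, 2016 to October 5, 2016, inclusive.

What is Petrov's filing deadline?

3 months after July 17, 2016 is October 17, 2016.
Service was not by mail, so no mail extension applies.
From August 16, 2016 through October 5, 2016 inclusive is 51 days; tolling adds 51 days: October 17, 2016 + 51 days = December 7, 2016.
December 7, 2016 is a listed holiday. The next qualifying day is December 8, 2016.

December 8, 2016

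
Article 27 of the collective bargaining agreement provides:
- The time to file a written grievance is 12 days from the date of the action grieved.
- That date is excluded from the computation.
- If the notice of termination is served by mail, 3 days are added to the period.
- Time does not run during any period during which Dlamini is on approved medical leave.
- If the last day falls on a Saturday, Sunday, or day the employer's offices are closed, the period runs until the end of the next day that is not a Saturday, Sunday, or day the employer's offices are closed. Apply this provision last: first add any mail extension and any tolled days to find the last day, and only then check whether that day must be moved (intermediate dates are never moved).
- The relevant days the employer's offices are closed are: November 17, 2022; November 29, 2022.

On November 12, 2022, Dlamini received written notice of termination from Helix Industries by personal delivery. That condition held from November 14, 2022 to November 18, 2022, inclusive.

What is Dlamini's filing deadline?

November 30, 2022

12 days after November 12, 2022 is November 24, 2022.
Service was not by mail, so no mail extension applies.
From November 14, 2022 through November 18, 2022 inclusive is 5 days; tolling adds 5 days: November 24, 2022 + 5 days = November 29, 2022.
November 29, 2022 is a listed holiday. The next qualifying day is November 30, 2022.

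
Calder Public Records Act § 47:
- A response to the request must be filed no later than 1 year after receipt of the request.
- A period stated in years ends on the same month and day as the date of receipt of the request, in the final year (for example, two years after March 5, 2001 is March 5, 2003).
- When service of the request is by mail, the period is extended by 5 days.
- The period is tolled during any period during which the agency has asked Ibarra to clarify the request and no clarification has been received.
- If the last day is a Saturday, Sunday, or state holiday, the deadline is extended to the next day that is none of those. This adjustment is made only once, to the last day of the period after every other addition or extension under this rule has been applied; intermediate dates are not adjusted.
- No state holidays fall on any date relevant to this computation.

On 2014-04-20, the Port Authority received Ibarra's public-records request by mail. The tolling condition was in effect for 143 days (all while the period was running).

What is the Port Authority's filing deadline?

1 year after 2014-04-20 is April 20, 2015.
Service was by mail, adding 5 days: April 20, 2015 + 5 days = April 25, 2015.
Tolling adds 143 days: April 25, 2015 + 143 days = September 15, 2015.
September 15, 2015 is a Tuesday and not a state holiday, so no extension applies.

September 15, 2015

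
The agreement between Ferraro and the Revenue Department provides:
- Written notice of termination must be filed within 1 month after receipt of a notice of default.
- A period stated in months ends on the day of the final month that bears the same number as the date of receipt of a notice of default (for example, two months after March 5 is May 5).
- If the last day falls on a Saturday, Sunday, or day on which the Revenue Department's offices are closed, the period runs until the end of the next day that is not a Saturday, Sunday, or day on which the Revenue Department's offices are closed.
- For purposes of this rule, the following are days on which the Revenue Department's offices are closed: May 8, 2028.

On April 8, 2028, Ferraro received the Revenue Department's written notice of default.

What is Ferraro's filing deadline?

May 9, 2028

1 month after April 8, 2028 is May 8, 2028.
May 8, 2028 is a listed holiday. The next qualifying day is May 9, 2028.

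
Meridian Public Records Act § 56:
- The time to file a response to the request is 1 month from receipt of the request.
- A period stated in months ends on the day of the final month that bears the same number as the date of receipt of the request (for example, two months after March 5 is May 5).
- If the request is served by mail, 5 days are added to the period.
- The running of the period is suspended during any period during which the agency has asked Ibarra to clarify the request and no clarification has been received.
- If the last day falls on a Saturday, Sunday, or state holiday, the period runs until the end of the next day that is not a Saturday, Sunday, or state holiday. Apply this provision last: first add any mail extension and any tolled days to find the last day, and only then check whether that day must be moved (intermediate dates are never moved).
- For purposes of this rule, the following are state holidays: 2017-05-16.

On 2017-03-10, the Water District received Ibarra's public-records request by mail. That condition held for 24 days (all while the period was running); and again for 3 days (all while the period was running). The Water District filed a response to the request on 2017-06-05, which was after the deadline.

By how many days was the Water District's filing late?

24 days

1 month after 2017-03-10 is April 10, 2017.
Service was by mail, adding 5 days: April 10, 2017 + 5 days = April 15, 2017.
Tolling adds 24 days: April 15, 2017 + 24 days = May 9, 2017.
Tolling adds 3 days: May 9, 2017 + 3 days = May 12, 2017.
May 12, 2017 is a Friday and not a state holiday, so no extension applies.
The deadline is May 12, 2017; from May 12, 2017 to June 5, 2017 is 24 days.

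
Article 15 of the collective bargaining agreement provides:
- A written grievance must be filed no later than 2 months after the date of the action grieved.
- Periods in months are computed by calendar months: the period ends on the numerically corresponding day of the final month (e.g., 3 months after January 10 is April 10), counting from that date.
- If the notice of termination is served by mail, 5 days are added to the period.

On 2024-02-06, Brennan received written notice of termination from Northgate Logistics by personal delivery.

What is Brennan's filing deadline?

April 6, 2024

2 months after 2024-02-06 is April 6, 2024.
Service was not by mail, so no mail extension applies.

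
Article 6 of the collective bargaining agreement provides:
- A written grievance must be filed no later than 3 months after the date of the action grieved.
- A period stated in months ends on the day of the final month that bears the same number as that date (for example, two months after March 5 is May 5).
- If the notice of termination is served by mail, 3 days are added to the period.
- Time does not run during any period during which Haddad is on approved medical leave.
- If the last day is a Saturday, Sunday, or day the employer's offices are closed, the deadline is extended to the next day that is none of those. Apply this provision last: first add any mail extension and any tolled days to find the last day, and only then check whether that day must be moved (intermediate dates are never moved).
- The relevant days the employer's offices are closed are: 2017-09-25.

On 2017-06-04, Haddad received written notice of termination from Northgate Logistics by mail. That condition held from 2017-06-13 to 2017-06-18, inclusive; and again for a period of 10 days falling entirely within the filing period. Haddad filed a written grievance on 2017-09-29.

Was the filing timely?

3 months after 2017-06-04 is September 4, 2017.
Service was by mail, adding 3 days: September 4, 2017 + 3 days = September 7, 2017.
From June 13, 2017 through June 18, 2017 inclusive is 6 days; tolling adds 6 days: September 7, 2017 + 6 days = September 13, 2017.
Tolling adds 10 days: September 13, 2017 + 10 days = September 23, 2017.
September 23, 2017 is Saturday; September 24, 2017 is Sunday; September 25, 2017 is a listed holiday. The next qualifying day is September 26, 2017.
The deadline is September 26, 2017; the filing on September 29, 2017 is after that date.

No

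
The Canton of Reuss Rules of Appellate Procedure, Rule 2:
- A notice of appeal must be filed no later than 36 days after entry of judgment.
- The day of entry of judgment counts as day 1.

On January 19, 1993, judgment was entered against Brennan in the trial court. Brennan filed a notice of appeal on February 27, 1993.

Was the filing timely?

Counting January 19, 1993 as day 1, day 36 is February 23, 1993.
The deadline is February 23, 1993; the filing on February 27, 1993 is after that date.

No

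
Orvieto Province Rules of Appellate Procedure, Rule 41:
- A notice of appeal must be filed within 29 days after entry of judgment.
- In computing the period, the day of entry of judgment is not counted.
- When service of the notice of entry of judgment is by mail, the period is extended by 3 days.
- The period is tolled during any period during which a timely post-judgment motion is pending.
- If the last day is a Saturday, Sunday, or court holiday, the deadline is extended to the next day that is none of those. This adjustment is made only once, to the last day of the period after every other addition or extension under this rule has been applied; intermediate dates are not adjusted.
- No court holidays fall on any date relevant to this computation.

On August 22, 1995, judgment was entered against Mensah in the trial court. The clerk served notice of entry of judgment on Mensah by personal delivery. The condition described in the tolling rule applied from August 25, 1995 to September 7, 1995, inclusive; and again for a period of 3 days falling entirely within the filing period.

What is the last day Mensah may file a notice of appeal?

29 days after August 22, 1995 is September 20, 1995.
Service was not by mail, so no mail extension applies.
From August 25, 1995 through September 7, 1995 inclusive is 14 days; tolling adds 14 days: September 20, 1995 + 14 days = October 4, 1995.
Tolling adds 3 days: October 4, 1995 + 3 days = October 7, 1995.
October 7, 1995 is Saturday; October 8, 1995 is Sunday. The next qualifying day is October 9, 1995.

October 9, 1995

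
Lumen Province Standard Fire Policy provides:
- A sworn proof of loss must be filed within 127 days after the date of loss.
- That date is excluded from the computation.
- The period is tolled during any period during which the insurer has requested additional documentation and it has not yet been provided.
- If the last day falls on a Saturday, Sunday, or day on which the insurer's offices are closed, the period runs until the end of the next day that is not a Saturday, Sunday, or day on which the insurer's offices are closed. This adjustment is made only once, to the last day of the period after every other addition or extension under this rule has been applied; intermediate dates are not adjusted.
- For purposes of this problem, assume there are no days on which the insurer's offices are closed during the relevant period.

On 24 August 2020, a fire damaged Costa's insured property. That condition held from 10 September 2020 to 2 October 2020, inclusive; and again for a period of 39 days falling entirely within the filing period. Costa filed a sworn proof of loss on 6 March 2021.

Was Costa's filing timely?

No

127 days after 24 August 2020 is December 29, 2020.
From September 10, 2020 through October 2, 2020 inclusive is 23 days; tolling adds 23 days: December 29, 2020 + 23 days = January 21, 2021.
Tolling adds 39 days: January 21, 2021 + 39 days = March 1, 2021.
March 1, 2021 is a Monday and not a day on which the insurer's offices are closed, so no extension applies.
The deadline is March 1, 2021; the filing on March 6, 2021 is after that date.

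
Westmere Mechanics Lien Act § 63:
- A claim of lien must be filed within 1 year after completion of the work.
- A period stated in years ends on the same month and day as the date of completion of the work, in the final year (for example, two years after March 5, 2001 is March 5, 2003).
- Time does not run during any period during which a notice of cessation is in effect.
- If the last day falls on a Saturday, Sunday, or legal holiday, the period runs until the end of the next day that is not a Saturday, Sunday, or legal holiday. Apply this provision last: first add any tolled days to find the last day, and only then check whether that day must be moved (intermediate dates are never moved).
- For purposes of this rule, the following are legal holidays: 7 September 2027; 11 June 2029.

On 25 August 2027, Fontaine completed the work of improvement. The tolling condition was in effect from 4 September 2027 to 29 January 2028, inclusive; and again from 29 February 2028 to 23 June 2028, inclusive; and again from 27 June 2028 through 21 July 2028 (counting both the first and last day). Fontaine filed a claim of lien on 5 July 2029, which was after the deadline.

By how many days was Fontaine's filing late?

23 days

1 year after 25 August 2027 is August 25, 2028.
From September 4, 2027 through January 29, 2028 inclusive is 148 days; tolling adds 148 days: August 25, 2028 + 148 days = January 20, 2029.
From February 29, 2028 through June 23, 2028 inclusive is 116 days; tolling adds 116 days: January 20, 2029 + 116 days = May 16, 2029.
From June 27, 2028 through July 21, 2028 inclusive is 25 days; tolling adds 25 days: May 16, 2029 + 25 days = June 10, 2029.
June 10, 2029 is Sunday; June 11, 2029 is a listed holiday. The next qualifying day is June 12, 2029.
The deadline is June 12, 2029; from June 12, 2029 to July 5, 2029 is 23 days.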